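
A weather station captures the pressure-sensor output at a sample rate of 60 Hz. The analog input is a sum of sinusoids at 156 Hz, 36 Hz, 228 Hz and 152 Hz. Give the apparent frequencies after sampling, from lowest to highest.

12 Hz, 24 Hz, 28 Hz

fs/2 = 30 Hz.
156 Hz mod fs = 36 Hz.
36 Hz > fs/2 = 30 Hz, folds to fs − 36 Hz = 24 Hz.
36 Hz > fs/2 = 30 Hz, folds to fs − 36 Hz = 24 Hz.
228 Hz mod fs = 48 Hz.
48 Hz > fs/2 = 30 Hz, folds to fs − 48 Hz = 12 Hz.
152 Hz mod fs = 32 Hz.
32 Hz > fs/2 = 30 Hz, folds to fs − 32 Hz = 28 Hz.
Distinct values: {12 Hz, 24 Hz, 28 Hz}.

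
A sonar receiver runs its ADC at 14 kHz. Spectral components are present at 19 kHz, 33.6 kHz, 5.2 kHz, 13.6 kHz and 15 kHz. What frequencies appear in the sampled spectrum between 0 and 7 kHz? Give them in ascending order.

0.4 kHz, 1 kHz, 5 kHz, 5.2 kHz, 5.6 kHz

fs/2 = 7 kHz.
19 kHz mod fs = 5 kHz.
5 kHz ≤ fs/2 = 7 kHz, appears at 5 kHz.
33.6 kHz mod fs = 5.6 kHz.
5.6 kHz ≤ fs/2 = 7 kHz, appears at 5.6 kHz.
5.2 kHz ≤ fs/2 = 7 kHz, passes unchanged.
13.6 kHz > fs/2 = 7 kHz, folds to fs − 13.6 kHz = 0.4 kHz.
15 kHz mod fs = 1 kHz.
1 kHz ≤ fs/2 = 7 kHz, appears at 1 kHz.
Distinct values: {0.4 kHz, 1 kHz, 5 kHz, 5.2 kHz, 5.6 kHz}.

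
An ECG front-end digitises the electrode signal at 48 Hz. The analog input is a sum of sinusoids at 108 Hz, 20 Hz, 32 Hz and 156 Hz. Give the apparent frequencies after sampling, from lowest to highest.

12 Hz, 16 Hz, 20 Hz

fs/2 = 24 Hz.
108 Hz mod fs = 12 Hz.
12 Hz ≤ fs/2 = 24 Hz, appears at 12 Hz.
20 Hz ≤ fs/2 = 24 Hz, passes unchanged.
32 Hz > fs/2 = 24 Hz, folds to fs − 32 Hz = 16 Hz.
156 Hz mod fs = 12 Hz.
12 Hz ≤ fs/2 = 24 Hz, appears at 12 Hz.
Distinct values: {12 Hz, 16 Hz, 20 Hz}.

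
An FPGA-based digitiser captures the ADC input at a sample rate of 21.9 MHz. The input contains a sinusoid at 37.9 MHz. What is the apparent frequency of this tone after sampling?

37.9 MHz mod fs = 16 MHz.
16 MHz > fs/2 = 10.95 MHz, folds to fs − 16 MHz = 5.9 MHz.

5.9 MHz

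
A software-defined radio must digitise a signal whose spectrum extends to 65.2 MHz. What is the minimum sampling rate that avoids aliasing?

Nyquist rate = 2 × 65.2 MHz = 130.4 MHz.

130.4 MHz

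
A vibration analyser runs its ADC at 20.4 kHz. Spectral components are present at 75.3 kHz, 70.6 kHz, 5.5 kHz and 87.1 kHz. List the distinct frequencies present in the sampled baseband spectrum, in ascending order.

5.5 kHz, 6.3 kHz, 9.4 kHz

fs/2 = 10.2 kHz.
75.3 kHz mod fs = 14.1 kHz.
14.1 kHz > fs/2 = 10.2 kHz, folds to fs − 14.1 kHz = 6.3 kHz.
70.6 kHz mod fs = 9.4 kHz.
9.4 kHz ≤ fs/2 = 10.2 kHz, appears at 9.4 kHz.
5.5 kHz ≤ fs/2 = 10.2 kHz, passes unchanged.
87.1 kHz mod fs = 5.5 kHz.
5.5 kHz ≤ fs/2 = 10.2 kHz, appears at 5.5 kHz.
Distinct values: {5.5 kHz, 6.3 kHz, 9.4 kHz}.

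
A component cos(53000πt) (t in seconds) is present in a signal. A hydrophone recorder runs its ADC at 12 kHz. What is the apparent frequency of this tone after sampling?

ω = 53000π rad/s → f = ω/(2π) = 26500 Hz = 26.5 kHz.
26.5 kHz mod fs = 2.5 kHz.
2.5 kHz ≤ fs/2 = 6 kHz, appears at 2.5 kHz.

2.5 kHz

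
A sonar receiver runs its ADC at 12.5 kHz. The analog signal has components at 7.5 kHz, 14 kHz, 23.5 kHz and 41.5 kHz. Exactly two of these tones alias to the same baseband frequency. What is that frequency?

1.5 kHz

fs/2 = 6.25 kHz.
7.5 kHz > fs/2 = 6.25 kHz, folds to fs − 7.5 kHz = 5 kHz.
14 kHz mod fs = 1.5 kHz.
1.5 kHz ≤ fs/2 = 6.25 kHz, appears at 1.5 kHz.
23.5 kHz mod fs = 11 kHz.
11 kHz > fs/2 = 6.25 kHz, folds to fs − 11 kHz = 1.5 kHz.
41.5 kHz mod fs = 4 kHz.
4 kHz ≤ fs/2 = 6.25 kHz, appears at 4 kHz.
14 kHz and 23.5 kHz both map to 1.5 kHz.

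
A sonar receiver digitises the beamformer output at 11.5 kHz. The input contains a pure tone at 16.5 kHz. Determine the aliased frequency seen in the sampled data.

16.5 kHz mod fs = 5 kHz.
5 kHz ≤ fs/2 = 5.75 kHz, appears at 5 kHz.

5 kHz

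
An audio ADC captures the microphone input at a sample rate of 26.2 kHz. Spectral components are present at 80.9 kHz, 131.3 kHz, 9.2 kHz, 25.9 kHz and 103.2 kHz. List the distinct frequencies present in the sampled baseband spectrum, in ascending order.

fs/2 = 13.1 kHz.
80.9 kHz mod fs = 2.3 kHz.
2.3 kHz ≤ fs/2 = 13.1 kHz, appears at 2.3 kHz.
131.3 kHz mod fs = 0.3 kHz.
0.3 kHz ≤ fs/2 = 13.1 kHz, appears at 0.3 kHz.
9.2 kHz ≤ fs/2 = 13.1 kHz, passes unchanged.
25.9 kHz > fs/2 = 13.1 kHz, folds to fs − 25.9 kHz = 0.3 kHz.
103.2 kHz mod fs = 24.6 kHz.
24.6 kHz > fs/2 = 13.1 kHz, folds to fs − 24.6 kHz = 1.6 kHz.
Distinct values: {0.3 kHz, 1.6 kHz, 2.3 kHz, 9.2 kHz}.

0.3 kHz, 1.6 kHz, 2.3 kHz, 9.2 kHz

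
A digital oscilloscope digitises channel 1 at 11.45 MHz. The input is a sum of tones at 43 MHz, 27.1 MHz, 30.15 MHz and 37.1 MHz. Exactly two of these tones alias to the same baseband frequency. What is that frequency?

fs/2 = 5.725 MHz.
43 MHz mod fs = 8.65 MHz.
8.65 MHz > fs/2 = 5.725 MHz, folds to fs − 8.65 MHz = 2.8 MHz.
27.1 MHz mod fs = 4.2 MHz.
4.2 MHz ≤ fs/2 = 5.725 MHz, appears at 4.2 MHz.
30.15 MHz mod fs = 7.25 MHz.
7.25 MHz > fs/2 = 5.725 MHz, folds to fs − 7.25 MHz = 4.2 MHz.
37.1 MHz mod fs = 2.75 MHz.
2.75 MHz ≤ fs/2 = 5.725 MHz, appears at 2.75 MHz.
27.1 MHz and 30.15 MHz both map to 4.2 MHz.

4.2 MHz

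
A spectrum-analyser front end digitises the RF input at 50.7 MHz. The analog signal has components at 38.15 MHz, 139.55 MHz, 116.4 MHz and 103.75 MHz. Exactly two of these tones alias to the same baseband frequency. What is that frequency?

fs/2 = 25.35 MHz.
38.15 MHz > fs/2 = 25.35 MHz, folds to fs − 38.15 MHz = 12.55 MHz.
139.55 MHz mod fs = 38.15 MHz.
38.15 MHz > fs/2 = 25.35 MHz, folds to fs − 38.15 MHz = 12.55 MHz.
116.4 MHz mod fs = 15 MHz.
15 MHz ≤ fs/2 = 25.35 MHz, appears at 15 MHz.
103.75 MHz mod fs = 2.35 MHz.
2.35 MHz ≤ fs/2 = 25.35 MHz, appears at 2.35 MHz.
38.15 MHz and 139.55 MHz both map to 12.55 MHz.

12.55 MHz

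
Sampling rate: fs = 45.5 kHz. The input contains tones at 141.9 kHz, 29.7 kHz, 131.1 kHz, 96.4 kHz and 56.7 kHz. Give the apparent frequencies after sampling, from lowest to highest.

fs/2 = 22.75 kHz.
141.9 kHz mod fs = 5.4 kHz.
5.4 kHz ≤ fs/2 = 22.75 kHz, appears at 5.4 kHz.
29.7 kHz > fs/2 = 22.75 kHz, folds to fs − 29.7 kHz = 15.8 kHz.
131.1 kHz mod fs = 40.1 kHz.
40.1 kHz > fs/2 = 22.75 kHz, folds to fs − 40.1 kHz = 5.4 kHz.
96.4 kHz mod fs = 5.4 kHz.
5.4 kHz ≤ fs/2 = 22.75 kHz, appears at 5.4 kHz.
56.7 kHz mod fs = 11.2 kHz.
11.2 kHz ≤ fs/2 = 22.75 kHz, appears at 11.2 kHz.
Distinct values: {5.4 kHz, 11.2 kHz, 15.8 kHz}.

5.4 kHz, 11.2 kHz, 15.8 kHz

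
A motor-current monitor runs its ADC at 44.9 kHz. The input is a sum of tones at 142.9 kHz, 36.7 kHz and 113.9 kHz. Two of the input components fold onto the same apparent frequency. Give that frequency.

8.2 kHz

fs/2 = 22.45 kHz.
142.9 kHz mod fs = 8.2 kHz.
8.2 kHz ≤ fs/2 = 22.45 kHz, appears at 8.2 kHz.
36.7 kHz > fs/2 = 22.45 kHz, folds to fs − 36.7 kHz = 8.2 kHz.
113.9 kHz mod fs = 24.1 kHz.
24.1 kHz > fs/2 = 22.45 kHz, folds to fs − 24.1 kHz = 20.8 kHz.
36.7 kHz and 142.9 kHz both map to 8.2 kHz.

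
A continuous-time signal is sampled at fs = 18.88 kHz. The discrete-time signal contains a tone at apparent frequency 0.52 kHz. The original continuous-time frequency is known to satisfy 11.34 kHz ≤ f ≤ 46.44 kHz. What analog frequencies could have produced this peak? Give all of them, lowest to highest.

Frequencies that alias to 0.52 kHz are k·fs ± 0.52 kHz for integer k ≥ 0.
k=0: 0.52 kHz.
k=1: 18.36 kHz, 19.4 kHz.
k=2: 37.24 kHz, 38.28 kHz.
k=3: 56.12 kHz, 57.16 kHz.
Within [11.34 kHz, 46.44 kHz]: 18.36 kHz, 19.4 kHz, 37.24 kHz, 38.28 kHz.

18.36 kHz, 19.4 kHz, 37.24 kHz, 38.28 kHz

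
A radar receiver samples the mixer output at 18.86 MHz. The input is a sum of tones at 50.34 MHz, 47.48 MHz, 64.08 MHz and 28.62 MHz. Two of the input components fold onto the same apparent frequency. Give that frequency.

fs/2 = 9.43 MHz.
50.34 MHz mod fs = 12.62 MHz.
12.62 MHz > fs/2 = 9.43 MHz, folds to fs − 12.62 MHz = 6.24 MHz.
47.48 MHz mod fs = 9.76 MHz.
9.76 MHz > fs/2 = 9.43 MHz, folds to fs − 9.76 MHz = 9.1 MHz.
64.08 MHz mod fs = 7.5 MHz.
7.5 MHz ≤ fs/2 = 9.43 MHz, appears at 7.5 MHz.
28.62 MHz mod fs = 9.76 MHz.
9.76 MHz > fs/2 = 9.43 MHz, folds to fs − 9.76 MHz = 9.1 MHz.
28.62 MHz and 47.48 MHz both map to 9.1 MHz.

9.1 MHz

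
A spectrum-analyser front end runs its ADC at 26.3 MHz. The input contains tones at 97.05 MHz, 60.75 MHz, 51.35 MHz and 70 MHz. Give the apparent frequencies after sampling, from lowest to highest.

1.25 MHz, 8.15 MHz, 8.9 MHz

fs/2 = 13.15 MHz.
97.05 MHz mod fs = 18.15 MHz.
18.15 MHz > fs/2 = 13.15 MHz, folds to fs − 18.15 MHz = 8.15 MHz.
60.75 MHz mod fs = 8.15 MHz.
8.15 MHz ≤ fs/2 = 13.15 MHz, appears at 8.15 MHz.
51.35 MHz mod fs = 25.05 MHz.
25.05 MHz > fs/2 = 13.15 MHz, folds to fs − 25.05 MHz = 1.25 MHz.
70 MHz mod fs = 17.4 MHz.
17.4 MHz > fs/2 = 13.15 MHz, folds to fs − 17.4 MHz = 8.9 MHz.
Distinct values: {1.25 MHz, 8.15 MHz, 8.9 MHz}.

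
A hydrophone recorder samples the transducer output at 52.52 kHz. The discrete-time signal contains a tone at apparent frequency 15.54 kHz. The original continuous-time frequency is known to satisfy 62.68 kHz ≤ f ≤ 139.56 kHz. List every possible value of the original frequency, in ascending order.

Frequencies that alias to 15.54 kHz are k·fs ± 15.54 kHz for integer k ≥ 0.
k=0: 15.54 kHz.
k=1: 36.98 kHz, 68.06 kHz.
k=2: 89.5 kHz, 120.58 kHz.
k=3: 142.02 kHz, 173.1 kHz.
Within [62.68 kHz, 139.56 kHz]: 68.06 kHz, 89.5 kHz, 120.58 kHz.

68.06 kHz, 89.5 kHz, 120.58 kHz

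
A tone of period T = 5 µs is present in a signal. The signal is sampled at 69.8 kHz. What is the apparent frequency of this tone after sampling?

T = 5 µs → f = 1/T = 200 kHz.
200 kHz mod fs = 60.4 kHz.
60.4 kHz > fs/2 = 34.9 kHz, folds to fs − 60.4 kHz = 9.4 kHz.

9.4 kHz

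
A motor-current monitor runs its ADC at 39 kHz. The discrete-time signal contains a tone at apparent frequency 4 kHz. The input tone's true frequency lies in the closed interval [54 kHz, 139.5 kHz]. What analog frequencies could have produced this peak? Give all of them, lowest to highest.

Frequencies that alias to 4 kHz are k·fs ± 4 kHz for integer k ≥ 0.
k=0: 4 kHz.
k=1: 35 kHz, 43 kHz.
k=2: 74 kHz, 82 kHz.
k=3: 113 kHz, 121 kHz.
k=4: 152 kHz, 160 kHz.
Within [54 kHz, 139.5 kHz]: 74 kHz, 82 kHz, 113 kHz, 121 kHz.

74 kHz, 82 kHz, 113 kHz, 121 kHz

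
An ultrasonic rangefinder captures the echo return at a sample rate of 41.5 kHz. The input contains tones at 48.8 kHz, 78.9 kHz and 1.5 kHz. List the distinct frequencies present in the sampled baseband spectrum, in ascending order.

fs/2 = 20.75 kHz.
48.8 kHz mod fs = 7.3 kHz.
7.3 kHz ≤ fs/2 = 20.75 kHz, appears at 7.3 kHz.
78.9 kHz mod fs = 37.4 kHz.
37.4 kHz > fs/2 = 20.75 kHz, folds to fs − 37.4 kHz = 4.1 kHz.
1.5 kHz ≤ fs/2 = 20.75 kHz, passes unchanged.
Distinct values: {1.5 kHz, 4.1 kHz, 7.3 kHz}.

1.5 kHz, 4.1 kHz, 7.3 kHz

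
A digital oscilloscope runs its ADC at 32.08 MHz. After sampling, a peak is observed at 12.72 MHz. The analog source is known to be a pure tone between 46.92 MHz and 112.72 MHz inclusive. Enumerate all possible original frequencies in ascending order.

51.44 MHz, 76.88 MHz, 83.52 MHz, 108.96 MHz

Frequencies that alias to 12.72 MHz are k·fs ± 12.72 MHz for integer k ≥ 0.
k=0: 12.72 MHz.
k=1: 19.36 MHz, 44.8 MHz.
k=2: 51.44 MHz, 76.88 MHz.
k=3: 83.52 MHz, 108.96 MHz.
k=4: 115.6 MHz, 141.04 MHz.
Within [46.92 MHz, 112.72 MHz]: 51.44 MHz, 76.88 MHz, 83.52 MHz, 108.96 MHz.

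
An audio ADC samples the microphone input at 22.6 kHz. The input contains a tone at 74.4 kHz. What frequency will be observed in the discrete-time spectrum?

6.6 kHz

74.4 kHz mod fs = 6.6 kHz.
6.6 kHz ≤ fs/2 = 11.3 kHz, appears at 6.6 kHz.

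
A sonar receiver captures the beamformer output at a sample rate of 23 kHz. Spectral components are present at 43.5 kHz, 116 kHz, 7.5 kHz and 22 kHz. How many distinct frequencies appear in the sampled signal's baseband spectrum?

3

fs/2 = 11.5 kHz.
43.5 kHz mod fs = 20.5 kHz.
20.5 kHz > fs/2 = 11.5 kHz, folds to fs − 20.5 kHz = 2.5 kHz.
116 kHz mod fs = 1 kHz.
1 kHz ≤ fs/2 = 11.5 kHz, appears at 1 kHz.
7.5 kHz ≤ fs/2 = 11.5 kHz, passes unchanged.
22 kHz > fs/2 = 11.5 kHz, folds to fs − 22 kHz = 1 kHz.
Distinct values: {1 kHz, 2.5 kHz, 7.5 kHz} → 3.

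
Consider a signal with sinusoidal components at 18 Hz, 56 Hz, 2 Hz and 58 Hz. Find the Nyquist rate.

116 Hz

Highest-frequency component: 58 Hz.
Nyquist rate = 2 × 58 Hz = 116 Hz.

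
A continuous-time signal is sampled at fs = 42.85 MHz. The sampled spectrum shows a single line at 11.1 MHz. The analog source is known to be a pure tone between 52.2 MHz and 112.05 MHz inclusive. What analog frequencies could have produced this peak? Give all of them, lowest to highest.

Frequencies that alias to 11.1 MHz are k·fs ± 11.1 MHz for integer k ≥ 0.
k=0: 11.1 MHz.
k=1: 31.75 MHz, 53.95 MHz.
k=2: 74.6 MHz, 96.8 MHz.
k=3: 117.45 MHz, 139.65 MHz.
Within [52.2 MHz, 112.05 MHz]: 53.95 MHz, 74.6 MHz, 96.8 MHz.

53.95 MHz, 74.6 MHz, 96.8 MHz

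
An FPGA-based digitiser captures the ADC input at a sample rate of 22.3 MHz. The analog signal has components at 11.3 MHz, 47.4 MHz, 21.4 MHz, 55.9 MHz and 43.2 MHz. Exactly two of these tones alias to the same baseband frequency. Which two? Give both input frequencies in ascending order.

fs/2 = 11.15 MHz.
11.3 MHz > fs/2 = 11.15 MHz, folds to fs − 11.3 MHz = 11 MHz.
47.4 MHz mod fs = 2.8 MHz.
2.8 MHz ≤ fs/2 = 11.15 MHz, appears at 2.8 MHz.
21.4 MHz > fs/2 = 11.15 MHz, folds to fs − 21.4 MHz = 0.9 MHz.
55.9 MHz mod fs = 11.3 MHz.
11.3 MHz > fs/2 = 11.15 MHz, folds to fs − 11.3 MHz = 11 MHz.
43.2 MHz mod fs = 20.9 MHz.
20.9 MHz > fs/2 = 11.15 MHz, folds to fs − 20.9 MHz = 1.4 MHz.
11.3 MHz and 55.9 MHz both map to 11 MHz.

11.3 MHz, 55.9 MHz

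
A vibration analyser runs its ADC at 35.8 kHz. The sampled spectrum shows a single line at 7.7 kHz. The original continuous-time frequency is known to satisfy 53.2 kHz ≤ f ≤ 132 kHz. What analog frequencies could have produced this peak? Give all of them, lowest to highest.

63.9 kHz, 79.3 kHz, 99.7 kHz, 115.1 kHz

Frequencies that alias to 7.7 kHz are k·fs ± 7.7 kHz for integer k ≥ 0.
k=0: 7.7 kHz.
k=1: 28.1 kHz, 43.5 kHz.
k=2: 63.9 kHz, 79.3 kHz.
k=3: 99.7 kHz, 115.1 kHz.
k=4: 135.5 kHz, 150.9 kHz.
Within [53.2 kHz, 132 kHz]: 63.9 kHz, 79.3 kHz, 99.7 kHz, 115.1 kHz.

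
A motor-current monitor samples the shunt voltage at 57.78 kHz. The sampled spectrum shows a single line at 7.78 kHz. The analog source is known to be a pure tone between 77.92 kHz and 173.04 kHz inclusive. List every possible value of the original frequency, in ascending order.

107.78 kHz, 123.34 kHz, 165.56 kHz

Frequencies that alias to 7.78 kHz are k·fs ± 7.78 kHz for integer k ≥ 0.
k=0: 7.78 kHz.
k=1: 50 kHz, 65.56 kHz.
k=2: 107.78 kHz, 123.34 kHz.
k=3: 165.56 kHz, 181.12 kHz.
k=4: 223.34 kHz, 238.9 kHz.
Within [77.92 kHz, 173.04 kHz]: 107.78 kHz, 123.34 kHz, 165.56 kHz.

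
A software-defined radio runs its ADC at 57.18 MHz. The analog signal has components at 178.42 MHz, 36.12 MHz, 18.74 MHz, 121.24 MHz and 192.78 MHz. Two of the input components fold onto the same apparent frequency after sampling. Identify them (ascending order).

fs/2 = 28.59 MHz.
178.42 MHz mod fs = 6.88 MHz.
6.88 MHz ≤ fs/2 = 28.59 MHz, appears at 6.88 MHz.
36.12 MHz > fs/2 = 28.59 MHz, folds to fs − 36.12 MHz = 21.06 MHz.
18.74 MHz ≤ fs/2 = 28.59 MHz, passes unchanged.
121.24 MHz mod fs = 6.88 MHz.
6.88 MHz ≤ fs/2 = 28.59 MHz, appears at 6.88 MHz.
192.78 MHz mod fs = 21.24 MHz.
21.24 MHz ≤ fs/2 = 28.59 MHz, appears at 21.24 MHz.
121.24 MHz and 178.42 MHz both map to 6.88 MHz.

121.24 MHz, 178.42 MHz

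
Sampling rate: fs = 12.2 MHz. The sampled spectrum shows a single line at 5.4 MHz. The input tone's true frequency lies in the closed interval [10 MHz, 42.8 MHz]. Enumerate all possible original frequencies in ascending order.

Frequencies that alias to 5.4 MHz are k·fs ± 5.4 MHz for integer k ≥ 0.
k=0: 5.4 MHz.
k=1: 6.8 MHz, 17.6 MHz.
k=2: 19 MHz, 29.8 MHz.
k=3: 31.2 MHz, 42 MHz.
k=4: 43.4 MHz, 54.2 MHz.
Within [10 MHz, 42.8 MHz]: 17.6 MHz, 19 MHz, 29.8 MHz, 31.2 MHz, 42 MHz.

17.6 MHz, 19 MHz, 29.8 MHz, 31.2 MHz, 42 MHz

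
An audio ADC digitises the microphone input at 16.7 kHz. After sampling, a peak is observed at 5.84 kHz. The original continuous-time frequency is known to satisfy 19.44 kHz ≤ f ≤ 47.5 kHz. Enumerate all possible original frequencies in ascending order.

22.54 kHz, 27.56 kHz, 39.24 kHz, 44.26 kHz

Frequencies that alias to 5.84 kHz are k·fs ± 5.84 kHz for integer k ≥ 0.
k=0: 5.84 kHz.
k=1: 10.86 kHz, 22.54 kHz.
k=2: 27.56 kHz, 39.24 kHz.
k=3: 44.26 kHz, 55.94 kHz.
k=4: 60.96 kHz, 72.64 kHz.
Within [19.44 kHz, 47.5 kHz]: 22.54 kHz, 27.56 kHz, 39.24 kHz, 44.26 kHz.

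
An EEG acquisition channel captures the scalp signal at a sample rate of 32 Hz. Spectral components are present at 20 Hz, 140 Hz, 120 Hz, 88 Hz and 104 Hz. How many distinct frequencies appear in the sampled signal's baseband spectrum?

2

fs/2 = 16 Hz.
20 Hz > fs/2 = 16 Hz, folds to fs − 20 Hz = 12 Hz.
140 Hz mod fs = 12 Hz.
12 Hz ≤ fs/2 = 16 Hz, appears at 12 Hz.
120 Hz mod fs = 24 Hz.
24 Hz > fs/2 = 16 Hz, folds to fs − 24 Hz = 8 Hz.
88 Hz mod fs = 24 Hz.
24 Hz > fs/2 = 16 Hz, folds to fs − 24 Hz = 8 Hz.
104 Hz mod fs = 8 Hz.
8 Hz ≤ fs/2 = 16 Hz, appears at 8 Hz.
Distinct values: {8 Hz, 12 Hz} → 2.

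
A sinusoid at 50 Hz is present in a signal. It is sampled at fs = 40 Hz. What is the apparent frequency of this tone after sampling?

10 Hz

50 Hz mod fs = 10 Hz.
10 Hz ≤ fs/2 = 20 Hz, appears at 10 Hz.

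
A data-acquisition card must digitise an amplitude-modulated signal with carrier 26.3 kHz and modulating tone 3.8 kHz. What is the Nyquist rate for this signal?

AM sidebands sit at fc ± fm = 22.5 kHz and 30.1 kHz.
Highest-frequency component: 30.1 kHz.
Nyquist rate = 2 × 30.1 kHz = 60.2 kHz.

60.2 kHz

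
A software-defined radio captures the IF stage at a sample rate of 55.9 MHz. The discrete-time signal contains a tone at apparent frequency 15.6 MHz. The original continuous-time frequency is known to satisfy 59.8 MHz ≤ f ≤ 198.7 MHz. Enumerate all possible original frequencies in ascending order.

71.5 MHz, 96.2 MHz, 127.4 MHz, 152.1 MHz, 183.3 MHz

Frequencies that alias to 15.6 MHz are k·fs ± 15.6 MHz for integer k ≥ 0.
k=0: 15.6 MHz.
k=1: 40.3 MHz, 71.5 MHz.
k=2: 96.2 MHz, 127.4 MHz.
k=3: 152.1 MHz, 183.3 MHz.
k=4: 208 MHz, 239.2 MHz.
Within [59.8 MHz, 198.7 MHz]: 71.5 MHz, 96.2 MHz, 127.4 MHz, 152.1 MHz, 183.3 MHz.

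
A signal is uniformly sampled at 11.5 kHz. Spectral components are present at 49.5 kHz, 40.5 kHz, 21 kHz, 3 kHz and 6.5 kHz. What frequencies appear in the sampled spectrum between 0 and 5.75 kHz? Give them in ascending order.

2 kHz, 3 kHz, 3.5 kHz, 5 kHz, 5.5 kHz

fs/2 = 5.75 kHz.
49.5 kHz mod fs = 3.5 kHz.
3.5 kHz ≤ fs/2 = 5.75 kHz, appears at 3.5 kHz.
40.5 kHz mod fs = 6 kHz.
6 kHz > fs/2 = 5.75 kHz, folds to fs − 6 kHz = 5.5 kHz.
21 kHz mod fs = 9.5 kHz.
9.5 kHz > fs/2 = 5.75 kHz, folds to fs − 9.5 kHz = 2 kHz.
3 kHz ≤ fs/2 = 5.75 kHz, passes unchanged.
6.5 kHz > fs/2 = 5.75 kHz, folds to fs − 6.5 kHz = 5 kHz.
Distinct values: {2 kHz, 3 kHz, 3.5 kHz, 5 kHz, 5.5 kHz}.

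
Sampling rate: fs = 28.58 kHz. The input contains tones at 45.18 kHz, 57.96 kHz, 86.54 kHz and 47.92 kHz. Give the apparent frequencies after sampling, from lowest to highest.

0.8 kHz, 9.24 kHz, 11.98 kHz

fs/2 = 14.29 kHz.
45.18 kHz mod fs = 16.6 kHz.
16.6 kHz > fs/2 = 14.29 kHz, folds to fs − 16.6 kHz = 11.98 kHz.
57.96 kHz mod fs = 0.8 kHz.
0.8 kHz ≤ fs/2 = 14.29 kHz, appears at 0.8 kHz.
86.54 kHz mod fs = 0.8 kHz.
0.8 kHz ≤ fs/2 = 14.29 kHz, appears at 0.8 kHz.
47.92 kHz mod fs = 19.34 kHz.
19.34 kHz > fs/2 = 14.29 kHz, folds to fs − 19.34 kHz = 9.24 kHz.
Distinct values: {0.8 kHz, 9.24 kHz, 11.98 kHz}.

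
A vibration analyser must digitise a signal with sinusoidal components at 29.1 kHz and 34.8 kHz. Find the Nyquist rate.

69.6 kHz

Highest-frequency component: 34.8 kHz.
Nyquist rate = 2 × 34.8 kHz = 69.6 kHz.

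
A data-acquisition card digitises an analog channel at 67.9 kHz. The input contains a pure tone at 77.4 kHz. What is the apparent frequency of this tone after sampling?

9.5 kHz

77.4 kHz mod fs = 9.5 kHz.
9.5 kHz ≤ fs/2 = 33.95 kHz, appears at 9.5 kHz.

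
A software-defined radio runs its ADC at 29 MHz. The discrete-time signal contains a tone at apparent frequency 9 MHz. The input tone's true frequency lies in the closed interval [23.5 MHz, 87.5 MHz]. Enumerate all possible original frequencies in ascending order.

38 MHz, 49 MHz, 67 MHz, 78 MHz

Frequencies that alias to 9 MHz are k·fs ± 9 MHz for integer k ≥ 0.
k=0: 9 MHz.
k=1: 20 MHz, 38 MHz.
k=2: 49 MHz, 67 MHz.
k=3: 78 MHz, 96 MHz.
k=4: 107 MHz, 125 MHz.
Within [23.5 MHz, 87.5 MHz]: 38 MHz, 49 MHz, 67 MHz, 78 MHz.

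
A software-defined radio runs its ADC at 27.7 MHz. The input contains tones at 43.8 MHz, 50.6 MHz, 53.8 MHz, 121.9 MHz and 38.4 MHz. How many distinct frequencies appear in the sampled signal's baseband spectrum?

fs/2 = 13.85 MHz.
43.8 MHz mod fs = 16.1 MHz.
16.1 MHz > fs/2 = 13.85 MHz, folds to fs − 16.1 MHz = 11.6 MHz.
50.6 MHz mod fs = 22.9 MHz.
22.9 MHz > fs/2 = 13.85 MHz, folds to fs − 22.9 MHz = 4.8 MHz.
53.8 MHz mod fs = 26.1 MHz.
26.1 MHz > fs/2 = 13.85 MHz, folds to fs − 26.1 MHz = 1.6 MHz.
121.9 MHz mod fs = 11.1 MHz.
11.1 MHz ≤ fs/2 = 13.85 MHz, appears at 11.1 MHz.
38.4 MHz mod fs = 10.7 MHz.
10.7 MHz ≤ fs/2 = 13.85 MHz, appears at 10.7 MHz.
Distinct values: {1.6 MHz, 4.8 MHz, 10.7 MHz, 11.1 MHz, 11.6 MHz} → 5.

5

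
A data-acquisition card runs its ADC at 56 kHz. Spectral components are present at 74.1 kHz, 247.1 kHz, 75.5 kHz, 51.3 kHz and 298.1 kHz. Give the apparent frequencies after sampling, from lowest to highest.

fs/2 = 28 kHz.
74.1 kHz mod fs = 18.1 kHz.
18.1 kHz ≤ fs/2 = 28 kHz, appears at 18.1 kHz.
247.1 kHz mod fs = 23.1 kHz.
23.1 kHz ≤ fs/2 = 28 kHz, appears at 23.1 kHz.
75.5 kHz mod fs = 19.5 kHz.
19.5 kHz ≤ fs/2 = 28 kHz, appears at 19.5 kHz.
51.3 kHz > fs/2 = 28 kHz, folds to fs − 51.3 kHz = 4.7 kHz.
298.1 kHz mod fs = 18.1 kHz.
18.1 kHz ≤ fs/2 = 28 kHz, appears at 18.1 kHz.
Distinct values: {4.7 kHz, 18.1 kHz, 19.5 kHz, 23.1 kHz}.

4.7 kHz, 18.1 kHz, 19.5 kHz, 23.1 kHz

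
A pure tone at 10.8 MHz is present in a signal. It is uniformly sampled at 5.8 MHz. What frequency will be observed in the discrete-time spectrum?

0.8 MHz

10.8 MHz mod fs = 5 MHz.
5 MHz > fs/2 = 2.9 MHz, folds to fs − 5 MHz = 0.8 MHz.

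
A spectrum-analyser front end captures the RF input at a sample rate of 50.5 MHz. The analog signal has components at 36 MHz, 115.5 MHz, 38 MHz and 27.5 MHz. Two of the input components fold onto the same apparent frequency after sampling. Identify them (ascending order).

fs/2 = 25.25 MHz.
36 MHz > fs/2 = 25.25 MHz, folds to fs − 36 MHz = 14.5 MHz.
115.5 MHz mod fs = 14.5 MHz.
14.5 MHz ≤ fs/2 = 25.25 MHz, appears at 14.5 MHz.
38 MHz > fs/2 = 25.25 MHz, folds to fs − 38 MHz = 12.5 MHz.
27.5 MHz > fs/2 = 25.25 MHz, folds to fs − 27.5 MHz = 23 MHz.
36 MHz and 115.5 MHz both map to 14.5 MHz.

36 MHz, 115.5 MHz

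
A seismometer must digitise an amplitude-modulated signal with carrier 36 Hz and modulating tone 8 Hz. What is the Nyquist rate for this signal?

AM sidebands sit at fc ± fm = 28 Hz and 44 Hz.
Highest-frequency component: 44 Hz.
Nyquist rate = 2 × 44 Hz = 88 Hz.

88 Hz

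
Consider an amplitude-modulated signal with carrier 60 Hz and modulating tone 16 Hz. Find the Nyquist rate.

AM sidebands sit at fc ± fm = 44 Hz and 76 Hz.
Highest-frequency component: 76 Hz.
Nyquist rate = 2 × 76 Hz = 152 Hz.

152 Hz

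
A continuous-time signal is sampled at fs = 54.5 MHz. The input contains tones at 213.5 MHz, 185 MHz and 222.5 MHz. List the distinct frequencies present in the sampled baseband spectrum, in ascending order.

fs/2 = 27.25 MHz.
213.5 MHz mod fs = 50 MHz.
50 MHz > fs/2 = 27.25 MHz, folds to fs − 50 MHz = 4.5 MHz.
185 MHz mod fs = 21.5 MHz.
21.5 MHz ≤ fs/2 = 27.25 MHz, appears at 21.5 MHz.
222.5 MHz mod fs = 4.5 MHz.
4.5 MHz ≤ fs/2 = 27.25 MHz, appears at 4.5 MHz.
Distinct values: {4.5 MHz, 21.5 MHz}.

4.5 MHz, 21.5 MHz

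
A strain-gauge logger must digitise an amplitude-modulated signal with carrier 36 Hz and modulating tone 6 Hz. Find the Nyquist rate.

84 Hz

AM sidebands sit at fc ± fm = 30 Hz and 42 Hz.
Highest-frequency component: 42 Hz.
Nyquist rate = 2 × 42 Hz = 84 Hz.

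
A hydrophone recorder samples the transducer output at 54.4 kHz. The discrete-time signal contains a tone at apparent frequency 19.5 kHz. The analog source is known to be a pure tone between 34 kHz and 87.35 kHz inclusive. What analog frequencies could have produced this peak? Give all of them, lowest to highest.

Frequencies that alias to 19.5 kHz are k·fs ± 19.5 kHz for integer k ≥ 0.
k=0: 19.5 kHz.
k=1: 34.9 kHz, 73.9 kHz.
k=2: 89.3 kHz, 128.3 kHz.
Within [34 kHz, 87.35 kHz]: 34.9 kHz, 73.9 kHz.

34.9 kHz, 73.9 kHz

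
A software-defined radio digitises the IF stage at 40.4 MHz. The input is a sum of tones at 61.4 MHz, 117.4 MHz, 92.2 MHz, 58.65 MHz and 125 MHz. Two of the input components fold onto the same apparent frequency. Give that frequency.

fs/2 = 20.2 MHz.
61.4 MHz mod fs = 21 MHz.
21 MHz > fs/2 = 20.2 MHz, folds to fs − 21 MHz = 19.4 MHz.
117.4 MHz mod fs = 36.6 MHz.
36.6 MHz > fs/2 = 20.2 MHz, folds to fs − 36.6 MHz = 3.8 MHz.
92.2 MHz mod fs = 11.4 MHz.
11.4 MHz ≤ fs/2 = 20.2 MHz, appears at 11.4 MHz.
58.65 MHz mod fs = 18.25 MHz.
18.25 MHz ≤ fs/2 = 20.2 MHz, appears at 18.25 MHz.
125 MHz mod fs = 3.8 MHz.
3.8 MHz ≤ fs/2 = 20.2 MHz, appears at 3.8 MHz.
117.4 MHz and 125 MHz both map to 3.8 MHz.

3.8 MHz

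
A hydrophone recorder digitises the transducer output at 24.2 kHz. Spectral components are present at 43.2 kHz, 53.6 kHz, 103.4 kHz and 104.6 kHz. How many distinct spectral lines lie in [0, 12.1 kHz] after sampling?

fs/2 = 12.1 kHz.
43.2 kHz mod fs = 19 kHz.
19 kHz > fs/2 = 12.1 kHz, folds to fs − 19 kHz = 5.2 kHz.
53.6 kHz mod fs = 5.2 kHz.
5.2 kHz ≤ fs/2 = 12.1 kHz, appears at 5.2 kHz.
103.4 kHz mod fs = 6.6 kHz.
6.6 kHz ≤ fs/2 = 12.1 kHz, appears at 6.6 kHz.
104.6 kHz mod fs = 7.8 kHz.
7.8 kHz ≤ fs/2 = 12.1 kHz, appears at 7.8 kHz.
Distinct values: {5.2 kHz, 6.6 kHz, 7.8 kHz} → 3.

3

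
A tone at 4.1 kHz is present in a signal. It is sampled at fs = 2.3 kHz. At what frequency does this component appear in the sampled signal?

4.1 kHz mod fs = 1.8 kHz.
1.8 kHz > fs/2 = 1.15 kHz, folds to fs − 1.8 kHz = 0.5 kHz.

0.5 kHz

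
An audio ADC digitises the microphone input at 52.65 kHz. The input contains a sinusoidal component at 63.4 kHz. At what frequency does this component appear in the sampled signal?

63.4 kHz mod fs = 10.75 kHz.
10.75 kHz ≤ fs/2 = 26.325 kHz, appears at 10.75 kHz.

10.75 kHz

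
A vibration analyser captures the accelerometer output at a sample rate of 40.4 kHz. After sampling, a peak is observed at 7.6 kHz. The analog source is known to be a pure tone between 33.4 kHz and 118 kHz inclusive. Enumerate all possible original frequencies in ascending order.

48 kHz, 73.2 kHz, 88.4 kHz, 113.6 kHz

Frequencies that alias to 7.6 kHz are k·fs ± 7.6 kHz for integer k ≥ 0.
k=0: 7.6 kHz.
k=1: 32.8 kHz, 48 kHz.
k=2: 73.2 kHz, 88.4 kHz.
k=3: 113.6 kHz, 128.8 kHz.
k=4: 154 kHz, 169.2 kHz.
Within [33.4 kHz, 118 kHz]: 48 kHz, 73.2 kHz, 88.4 kHz, 113.6 kHz.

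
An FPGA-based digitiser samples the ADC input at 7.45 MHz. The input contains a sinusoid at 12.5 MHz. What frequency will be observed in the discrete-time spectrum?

2.4 MHz

12.5 MHz mod fs = 5.05 MHz.
5.05 MHz > fs/2 = 3.725 MHz, folds to fs − 5.05 MHz = 2.4 MHz.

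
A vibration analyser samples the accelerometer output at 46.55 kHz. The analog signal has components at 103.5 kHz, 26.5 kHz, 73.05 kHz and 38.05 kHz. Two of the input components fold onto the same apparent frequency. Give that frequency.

fs/2 = 23.275 kHz.
103.5 kHz mod fs = 10.4 kHz.
10.4 kHz ≤ fs/2 = 23.275 kHz, appears at 10.4 kHz.
26.5 kHz > fs/2 = 23.275 kHz, folds to fs − 26.5 kHz = 20.05 kHz.
73.05 kHz mod fs = 26.5 kHz.
26.5 kHz > fs/2 = 23.275 kHz, folds to fs − 26.5 kHz = 20.05 kHz.
38.05 kHz > fs/2 = 23.275 kHz, folds to fs − 38.05 kHz = 8.5 kHz.
26.5 kHz and 73.05 kHz both map to 20.05 kHz.

20.05 kHz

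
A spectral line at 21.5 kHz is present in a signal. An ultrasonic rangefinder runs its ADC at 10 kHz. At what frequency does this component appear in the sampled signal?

1.5 kHz

21.5 kHz mod fs = 1.5 kHz.
1.5 kHz ≤ fs/2 = 5 kHz, appears at 1.5 kHz.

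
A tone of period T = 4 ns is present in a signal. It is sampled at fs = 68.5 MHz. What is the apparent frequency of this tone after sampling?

T = 4 ns → f = 1/T = 250 MHz.
250 MHz mod fs = 44.5 MHz.
44.5 MHz > fs/2 = 34.25 MHz, folds to fs − 44.5 MHz = 24 MHz.

24 MHz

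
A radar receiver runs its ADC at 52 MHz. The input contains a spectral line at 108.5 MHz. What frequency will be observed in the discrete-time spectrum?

108.5 MHz mod fs = 4.5 MHz.
4.5 MHz ≤ fs/2 = 26 MHz, appears at 4.5 MHz.

4.5 MHz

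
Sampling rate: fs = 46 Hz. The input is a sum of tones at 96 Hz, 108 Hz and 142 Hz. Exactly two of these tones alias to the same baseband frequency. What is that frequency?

fs/2 = 23 Hz.
96 Hz mod fs = 4 Hz.
4 Hz ≤ fs/2 = 23 Hz, appears at 4 Hz.
108 Hz mod fs = 16 Hz.
16 Hz ≤ fs/2 = 23 Hz, appears at 16 Hz.
142 Hz mod fs = 4 Hz.
4 Hz ≤ fs/2 = 23 Hz, appears at 4 Hz.
96 Hz and 142 Hz both map to 4 Hz.

4 Hz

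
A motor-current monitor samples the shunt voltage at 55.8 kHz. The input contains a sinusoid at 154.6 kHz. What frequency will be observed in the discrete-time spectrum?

12.8 kHz

154.6 kHz mod fs = 43 kHz.
43 kHz > fs/2 = 27.9 kHz, folds to fs − 43 kHz = 12.8 kHz.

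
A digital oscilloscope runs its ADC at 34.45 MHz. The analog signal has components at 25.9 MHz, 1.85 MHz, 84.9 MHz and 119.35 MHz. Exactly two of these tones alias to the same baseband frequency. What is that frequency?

fs/2 = 17.225 MHz.
25.9 MHz > fs/2 = 17.225 MHz, folds to fs − 25.9 MHz = 8.55 MHz.
1.85 MHz ≤ fs/2 = 17.225 MHz, passes unchanged.
84.9 MHz mod fs = 16 MHz.
16 MHz ≤ fs/2 = 17.225 MHz, appears at 16 MHz.
119.35 MHz mod fs = 16 MHz.
16 MHz ≤ fs/2 = 17.225 MHz, appears at 16 MHz.
84.9 MHz and 119.35 MHz both map to 16 MHz.

16 MHz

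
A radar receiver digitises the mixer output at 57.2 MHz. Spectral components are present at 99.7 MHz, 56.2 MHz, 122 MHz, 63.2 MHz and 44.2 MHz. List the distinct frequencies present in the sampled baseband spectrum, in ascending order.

1 MHz, 6 MHz, 7.6 MHz, 13 MHz, 14.7 MHz

fs/2 = 28.6 MHz.
99.7 MHz mod fs = 42.5 MHz.
42.5 MHz > fs/2 = 28.6 MHz, folds to fs − 42.5 MHz = 14.7 MHz.
56.2 MHz > fs/2 = 28.6 MHz, folds to fs − 56.2 MHz = 1 MHz.
122 MHz mod fs = 7.6 MHz.
7.6 MHz ≤ fs/2 = 28.6 MHz, appears at 7.6 MHz.
63.2 MHz mod fs = 6 MHz.
6 MHz ≤ fs/2 = 28.6 MHz, appears at 6 MHz.
44.2 MHz > fs/2 = 28.6 MHz, folds to fs − 44.2 MHz = 13 MHz.
Distinct values: {1 MHz, 6 MHz, 7.6 MHz, 13 MHz, 14.7 MHz}.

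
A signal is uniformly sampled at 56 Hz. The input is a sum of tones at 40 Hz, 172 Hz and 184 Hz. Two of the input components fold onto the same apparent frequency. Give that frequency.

16 Hz

fs/2 = 28 Hz.
40 Hz > fs/2 = 28 Hz, folds to fs − 40 Hz = 16 Hz.
172 Hz mod fs = 4 Hz.
4 Hz ≤ fs/2 = 28 Hz, appears at 4 Hz.
184 Hz mod fs = 16 Hz.
16 Hz ≤ fs/2 = 28 Hz, appears at 16 Hz.
40 Hz and 184 Hz both map to 16 Hz.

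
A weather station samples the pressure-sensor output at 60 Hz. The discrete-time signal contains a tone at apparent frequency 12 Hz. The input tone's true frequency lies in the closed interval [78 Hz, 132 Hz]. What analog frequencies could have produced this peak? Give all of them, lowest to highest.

Frequencies that alias to 12 Hz are k·fs ± 12 Hz for integer k ≥ 0.
k=0: 12 Hz.
k=1: 48 Hz, 72 Hz.
k=2: 108 Hz, 132 Hz.
k=3: 168 Hz, 192 Hz.
Within [78 Hz, 132 Hz]: 108 Hz, 132 Hz.

108 Hz, 132 Hz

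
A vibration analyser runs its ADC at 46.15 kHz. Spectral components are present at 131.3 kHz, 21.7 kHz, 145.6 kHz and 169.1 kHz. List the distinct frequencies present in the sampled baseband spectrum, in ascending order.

7.15 kHz, 15.5 kHz, 21.7 kHz

fs/2 = 23.075 kHz.
131.3 kHz mod fs = 39 kHz.
39 kHz > fs/2 = 23.075 kHz, folds to fs − 39 kHz = 7.15 kHz.
21.7 kHz ≤ fs/2 = 23.075 kHz, passes unchanged.
145.6 kHz mod fs = 7.15 kHz.
7.15 kHz ≤ fs/2 = 23.075 kHz, appears at 7.15 kHz.
169.1 kHz mod fs = 30.65 kHz.
30.65 kHz > fs/2 = 23.075 kHz, folds to fs − 30.65 kHz = 15.5 kHz.
Distinct values: {7.15 kHz, 15.5 kHz, 21.7 kHz}.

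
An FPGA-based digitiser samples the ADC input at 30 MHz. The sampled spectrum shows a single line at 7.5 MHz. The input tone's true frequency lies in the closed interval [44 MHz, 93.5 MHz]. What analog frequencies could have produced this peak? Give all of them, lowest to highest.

Frequencies that alias to 7.5 MHz are k·fs ± 7.5 MHz for integer k ≥ 0.
k=0: 7.5 MHz.
k=1: 22.5 MHz, 37.5 MHz.
k=2: 52.5 MHz, 67.5 MHz.
k=3: 82.5 MHz, 97.5 MHz.
k=4: 112.5 MHz, 127.5 MHz.
Within [44 MHz, 93.5 MHz]: 52.5 MHz, 67.5 MHz, 82.5 MHz.

52.5 MHz, 67.5 MHz, 82.5 MHz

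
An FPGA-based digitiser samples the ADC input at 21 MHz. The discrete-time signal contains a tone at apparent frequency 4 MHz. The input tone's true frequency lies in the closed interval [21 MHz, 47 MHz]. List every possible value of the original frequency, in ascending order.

25 MHz, 38 MHz, 46 MHz

Frequencies that alias to 4 MHz are k·fs ± 4 MHz for integer k ≥ 0.
k=0: 4 MHz.
k=1: 17 MHz, 25 MHz.
k=2: 38 MHz, 46 MHz.
k=3: 59 MHz, 67 MHz.
Within [21 MHz, 47 MHz]: 25 MHz, 38 MHz, 46 MHz.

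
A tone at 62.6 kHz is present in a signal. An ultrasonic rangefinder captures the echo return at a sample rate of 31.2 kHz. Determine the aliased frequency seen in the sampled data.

62.6 kHz mod fs = 0.2 kHz.
0.2 kHz ≤ fs/2 = 15.6 kHz, appears at 0.2 kHz.

0.2 kHz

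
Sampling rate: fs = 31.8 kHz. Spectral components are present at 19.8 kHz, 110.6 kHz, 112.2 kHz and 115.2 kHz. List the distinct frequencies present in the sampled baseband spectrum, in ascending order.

fs/2 = 15.9 kHz.
19.8 kHz > fs/2 = 15.9 kHz, folds to fs − 19.8 kHz = 12 kHz.
110.6 kHz mod fs = 15.2 kHz.
15.2 kHz ≤ fs/2 = 15.9 kHz, appears at 15.2 kHz.
112.2 kHz mod fs = 16.8 kHz.
16.8 kHz > fs/2 = 15.9 kHz, folds to fs − 16.8 kHz = 15 kHz.
115.2 kHz mod fs = 19.8 kHz.
19.8 kHz > fs/2 = 15.9 kHz, folds to fs − 19.8 kHz = 12 kHz.
Distinct values: {12 kHz, 15 kHz, 15.2 kHz}.

12 kHz, 15 kHz, 15.2 kHz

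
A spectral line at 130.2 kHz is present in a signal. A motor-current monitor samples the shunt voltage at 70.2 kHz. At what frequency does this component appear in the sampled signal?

130.2 kHz mod fs = 60 kHz.
60 kHz > fs/2 = 35.1 kHz, folds to fs − 60 kHz = 10.2 kHz.

10.2 kHz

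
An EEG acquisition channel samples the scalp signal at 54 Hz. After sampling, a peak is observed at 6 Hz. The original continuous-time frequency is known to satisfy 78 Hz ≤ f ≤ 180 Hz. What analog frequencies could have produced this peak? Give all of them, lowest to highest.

102 Hz, 114 Hz, 156 Hz, 168 Hz

Frequencies that alias to 6 Hz are k·fs ± 6 Hz for integer k ≥ 0.
k=0: 6 Hz.
k=1: 48 Hz, 60 Hz.
k=2: 102 Hz, 114 Hz.
k=3: 156 Hz, 168 Hz.
k=4: 210 Hz, 222 Hz.
Within [78 Hz, 180 Hz]: 102 Hz, 114 Hz, 156 Hz, 168 Hz.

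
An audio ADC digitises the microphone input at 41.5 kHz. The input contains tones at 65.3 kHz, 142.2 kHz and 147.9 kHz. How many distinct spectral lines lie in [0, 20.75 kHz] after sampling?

fs/2 = 20.75 kHz.
65.3 kHz mod fs = 23.8 kHz.
23.8 kHz > fs/2 = 20.75 kHz, folds to fs − 23.8 kHz = 17.7 kHz.
142.2 kHz mod fs = 17.7 kHz.
17.7 kHz ≤ fs/2 = 20.75 kHz, appears at 17.7 kHz.
147.9 kHz mod fs = 23.4 kHz.
23.4 kHz > fs/2 = 20.75 kHz, folds to fs − 23.4 kHz = 18.1 kHz.
Distinct values: {17.7 kHz, 18.1 kHz} → 2.

2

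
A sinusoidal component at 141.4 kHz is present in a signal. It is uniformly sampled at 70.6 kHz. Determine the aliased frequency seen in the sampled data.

0.2 kHz

141.4 kHz mod fs = 0.2 kHz.
0.2 kHz ≤ fs/2 = 35.3 kHz, appears at 0.2 kHz.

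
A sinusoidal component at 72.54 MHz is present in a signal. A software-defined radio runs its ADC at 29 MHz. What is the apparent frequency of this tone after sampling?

14.46 MHz

72.54 MHz mod fs = 14.54 MHz.
14.54 MHz > fs/2 = 14.5 MHz, folds to fs − 14.54 MHz = 14.46 MHz.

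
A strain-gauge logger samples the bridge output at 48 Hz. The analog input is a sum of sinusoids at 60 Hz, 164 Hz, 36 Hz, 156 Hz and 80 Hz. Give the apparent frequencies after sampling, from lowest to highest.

12 Hz, 16 Hz, 20 Hz

fs/2 = 24 Hz.
60 Hz mod fs = 12 Hz.
12 Hz ≤ fs/2 = 24 Hz, appears at 12 Hz.
164 Hz mod fs = 20 Hz.
20 Hz ≤ fs/2 = 24 Hz, appears at 20 Hz.
36 Hz > fs/2 = 24 Hz, folds to fs − 36 Hz = 12 Hz.
156 Hz mod fs = 12 Hz.
12 Hz ≤ fs/2 = 24 Hz, appears at 12 Hz.
80 Hz mod fs = 32 Hz.
32 Hz > fs/2 = 24 Hz, folds to fs − 32 Hz = 16 Hz.
Distinct values: {12 Hz, 16 Hz, 20 Hz}.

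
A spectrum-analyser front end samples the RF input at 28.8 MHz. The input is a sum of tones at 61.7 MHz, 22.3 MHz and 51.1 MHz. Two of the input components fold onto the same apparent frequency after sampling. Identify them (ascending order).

fs/2 = 14.4 MHz.
61.7 MHz mod fs = 4.1 MHz.
4.1 MHz ≤ fs/2 = 14.4 MHz, appears at 4.1 MHz.
22.3 MHz > fs/2 = 14.4 MHz, folds to fs − 22.3 MHz = 6.5 MHz.
51.1 MHz mod fs = 22.3 MHz.
22.3 MHz > fs/2 = 14.4 MHz, folds to fs − 22.3 MHz = 6.5 MHz.
22.3 MHz and 51.1 MHz both map to 6.5 MHz.

22.3 MHz, 51.1 MHz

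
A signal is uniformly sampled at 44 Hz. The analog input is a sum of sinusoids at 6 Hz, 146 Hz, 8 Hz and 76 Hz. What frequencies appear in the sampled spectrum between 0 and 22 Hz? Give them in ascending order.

6 Hz, 8 Hz, 12 Hz, 14 Hz

fs/2 = 22 Hz.
6 Hz ≤ fs/2 = 22 Hz, passes unchanged.
146 Hz mod fs = 14 Hz.
14 Hz ≤ fs/2 = 22 Hz, appears at 14 Hz.
8 Hz ≤ fs/2 = 22 Hz, passes unchanged.
76 Hz mod fs = 32 Hz.
32 Hz > fs/2 = 22 Hz, folds to fs − 32 Hz = 12 Hz.
Distinct values: {6 Hz, 8 Hz, 12 Hz, 14 Hz}.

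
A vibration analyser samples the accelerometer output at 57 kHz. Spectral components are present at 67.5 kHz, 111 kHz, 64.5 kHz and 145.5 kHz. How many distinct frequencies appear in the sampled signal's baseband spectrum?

fs/2 = 28.5 kHz.
67.5 kHz mod fs = 10.5 kHz.
10.5 kHz ≤ fs/2 = 28.5 kHz, appears at 10.5 kHz.
111 kHz mod fs = 54 kHz.
54 kHz > fs/2 = 28.5 kHz, folds to fs − 54 kHz = 3 kHz.
64.5 kHz mod fs = 7.5 kHz.
7.5 kHz ≤ fs/2 = 28.5 kHz, appears at 7.5 kHz.
145.5 kHz mod fs = 31.5 kHz.
31.5 kHz > fs/2 = 28.5 kHz, folds to fs − 31.5 kHz = 25.5 kHz.
Distinct values: {3 kHz, 7.5 kHz, 10.5 kHz, 25.5 kHz} → 4.

4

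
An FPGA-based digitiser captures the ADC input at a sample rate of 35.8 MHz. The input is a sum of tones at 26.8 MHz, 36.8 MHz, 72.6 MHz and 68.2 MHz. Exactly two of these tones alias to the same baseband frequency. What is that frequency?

fs/2 = 17.9 MHz.
26.8 MHz > fs/2 = 17.9 MHz, folds to fs − 26.8 MHz = 9 MHz.
36.8 MHz mod fs = 1 MHz.
1 MHz ≤ fs/2 = 17.9 MHz, appears at 1 MHz.
72.6 MHz mod fs = 1 MHz.
1 MHz ≤ fs/2 = 17.9 MHz, appears at 1 MHz.
68.2 MHz mod fs = 32.4 MHz.
32.4 MHz > fs/2 = 17.9 MHz, folds to fs − 32.4 MHz = 3.4 MHz.
36.8 MHz and 72.6 MHz both map to 1 MHz.

1 MHz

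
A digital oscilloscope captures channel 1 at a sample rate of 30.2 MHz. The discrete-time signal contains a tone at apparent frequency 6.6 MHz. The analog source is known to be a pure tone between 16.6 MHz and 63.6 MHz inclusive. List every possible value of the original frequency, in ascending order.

Frequencies that alias to 6.6 MHz are k·fs ± 6.6 MHz for integer k ≥ 0.
k=0: 6.6 MHz.
k=1: 23.6 MHz, 36.8 MHz.
k=2: 53.8 MHz, 67 MHz.
k=3: 84 MHz, 97.2 MHz.
Within [16.6 MHz, 63.6 MHz]: 23.6 MHz, 36.8 MHz, 53.8 MHz.

23.6 MHz, 36.8 MHz, 53.8 MHz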